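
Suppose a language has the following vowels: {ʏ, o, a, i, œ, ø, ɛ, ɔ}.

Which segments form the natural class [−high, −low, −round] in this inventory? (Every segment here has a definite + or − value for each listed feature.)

Eliminate segments failing any feature: /ʏ, i/ are [+high]; /o, œ, ø, ɔ/ are [+round]; /a/ is [+low]. The remaining /ɛ/ satisfy [−high], [−low], [−round].

ɛ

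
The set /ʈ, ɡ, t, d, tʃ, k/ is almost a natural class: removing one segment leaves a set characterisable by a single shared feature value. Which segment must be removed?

The remaining segments after removing /tʃ/ share [−delayed release]; /tʃ/ (voiceless postalveolar affricate) is [+delayed release]. For every other candidate removal, the leftover set fails to share any single feature value that the removed segment lacks.

tʃ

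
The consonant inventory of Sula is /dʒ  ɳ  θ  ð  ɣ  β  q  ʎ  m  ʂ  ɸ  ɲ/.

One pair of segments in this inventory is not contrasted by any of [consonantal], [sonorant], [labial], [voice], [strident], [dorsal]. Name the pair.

/ɲ/ (palatal nasal) and /ʎ/ (palatal lateral approximant) are both [+consonantal], [+sonorant], [-labial], [+voice], [-strident], [+dorsal], so none of the listed features separates them. (They do differ in [nasal] and [lateral], which are not among the given features.) Every other pair in the inventory differs on at least one listed feature.

ɲ, ʎ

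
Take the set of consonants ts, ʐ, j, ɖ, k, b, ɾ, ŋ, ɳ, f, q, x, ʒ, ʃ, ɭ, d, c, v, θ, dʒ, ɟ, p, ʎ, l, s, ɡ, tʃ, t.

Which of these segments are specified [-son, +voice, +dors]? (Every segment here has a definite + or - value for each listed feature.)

Eliminate segments failing any feature: /ts, k, f, q, x, ʃ, c, θ, p, s, tʃ, t/ are [-voice]; /ʐ, ɖ, b, ʒ, d, v, dʒ/ are [-dorsal]; /j, ɾ, ŋ, ɳ, ɭ, ʎ, l/ are [+sonorant]. The remaining /ɟ, ɡ/ satisfy [-sonorant], [+voice], [+dorsal].

ɟ, ɡ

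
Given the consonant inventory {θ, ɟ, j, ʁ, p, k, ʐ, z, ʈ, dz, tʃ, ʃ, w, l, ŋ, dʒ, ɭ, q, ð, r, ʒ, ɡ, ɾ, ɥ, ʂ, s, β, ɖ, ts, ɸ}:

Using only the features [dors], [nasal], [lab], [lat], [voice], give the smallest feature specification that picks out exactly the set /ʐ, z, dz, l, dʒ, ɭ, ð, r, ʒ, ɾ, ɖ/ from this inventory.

[+voice, -lab, -dors]

The class [+voice], [-labial], [-dorsal] has exactly /ʐ, z, dz, l, dʒ, ɭ, ð, r, ʒ, ɾ, ɖ/ as its extension in this inventory. No smaller conjunction from the listed features achieves this: [-labial, -dorsal] alone would also admit /θ, ʈ, tʃ, ʃ, …/; [+voice, -dorsal] alone would also admit /β/; [+voice, -labial] alone would also admit /ɟ, j, ʁ, ŋ, …/; and checking the remaining two-feature bundles turns up none with this extension.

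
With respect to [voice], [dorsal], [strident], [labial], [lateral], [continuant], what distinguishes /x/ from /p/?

[continuant], [labial], [dorsal]

/x/ is the voiceless velar fricative and /p/ is the voiceless bilabial stop. Both are [−voice], [−strident], [−lateral]. /x/ is [+continuant] while /p/ is [−continuant]; /x/ is [−labial] while /p/ is [+labial]; /x/ is [+dorsal] while /p/ is [−dorsal], so the distinguishing features are [continuant], [labial], [dorsal].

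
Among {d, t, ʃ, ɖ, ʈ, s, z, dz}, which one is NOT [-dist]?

ʃ

/ɖ, z, dz, d, ʈ, s, t/ are all [-distributed]; /ʃ/ (voiceless postalveolar fricative) is [+distributed].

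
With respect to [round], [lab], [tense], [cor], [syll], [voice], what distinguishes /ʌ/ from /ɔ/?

[labial], [round]

/ʌ/ (mid back unrounded lax vowel) and /ɔ/ (mid back rounded lax vowel) agree on [−tense], [−coronal], [+syllabic], [+voice]. They differ on [labial] (/ʌ/ [−], /ɔ/ [+]), [round] (/ʌ/ [−], /ɔ/ [+]).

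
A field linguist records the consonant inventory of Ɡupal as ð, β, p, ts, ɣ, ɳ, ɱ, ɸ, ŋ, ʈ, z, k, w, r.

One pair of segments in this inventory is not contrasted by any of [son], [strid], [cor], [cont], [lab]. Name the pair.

ɸ, β

/ɸ/ (voiceless bilabial fricative) and /β/ (voiced bilabial fricative) are both [−sonorant], [−strident], [−coronal], [+continuant], [+labial], so none of the listed features separates them. (They do differ in [voice], which is not among the given features.) Every other pair in the inventory differs on at least one listed feature.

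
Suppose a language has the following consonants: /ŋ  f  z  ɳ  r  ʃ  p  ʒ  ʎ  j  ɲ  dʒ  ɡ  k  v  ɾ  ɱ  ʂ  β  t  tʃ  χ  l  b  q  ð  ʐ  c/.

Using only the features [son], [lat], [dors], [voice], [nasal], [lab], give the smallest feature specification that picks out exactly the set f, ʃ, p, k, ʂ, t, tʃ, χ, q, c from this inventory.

[-voice]

Every target segment is [-voice] and no other inventory member is, so one feature is enough.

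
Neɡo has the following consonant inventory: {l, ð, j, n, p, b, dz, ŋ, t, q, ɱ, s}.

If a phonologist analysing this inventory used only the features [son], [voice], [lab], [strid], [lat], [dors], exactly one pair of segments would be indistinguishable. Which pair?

ŋ, j

/ŋ/ (velar nasal) and /j/ (palatal glide) are both [+sonorant], [+voice], [-labial], [-strident], [-lateral], [+dorsal], so none of the listed features separates them. (They do differ in [nasal], [continuant] and [back], which are not among the given features.) Every other pair in the inventory differs on at least one listed feature.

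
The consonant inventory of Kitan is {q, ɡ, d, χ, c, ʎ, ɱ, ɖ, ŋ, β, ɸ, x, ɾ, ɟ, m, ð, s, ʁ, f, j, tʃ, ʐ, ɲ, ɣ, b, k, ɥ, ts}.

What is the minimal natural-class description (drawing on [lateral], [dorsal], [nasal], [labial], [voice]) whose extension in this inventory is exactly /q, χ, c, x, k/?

/q, χ, c, x, k/ are all [−voice], [+dorsal], and no other segment in the inventory matches both values. Dropping any one of them over-generates: [+dorsal] alone would also admit /ɡ, ʎ, ŋ, ɟ, …/; [−voice] alone would also admit /ɸ, s, f, tʃ, …/. No other single listed feature picks out exactly this set either, so fewer than two features will not do.

[−voice, +dorsal]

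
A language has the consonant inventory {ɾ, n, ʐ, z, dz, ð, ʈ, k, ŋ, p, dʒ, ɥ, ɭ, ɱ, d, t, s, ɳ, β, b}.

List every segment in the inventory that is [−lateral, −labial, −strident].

ɾ, n, ð, ʈ, k, ŋ, d, t, ɳ

First, the [−lateral] segments are /ɾ, n, ʐ, z, dz, ð, ʈ, k, ŋ, p, dʒ, ɥ, ɱ, d, t, s, ɳ, β, b/.
Among these, [−labial] gives /ɾ, n, ʐ, z, dz, ð, ʈ, k, ŋ, dʒ, d, t, s, ɳ/.
Within that set, [−strident] leaves /ɾ, n, ð, ʈ, k, ŋ, d, t, ɳ/.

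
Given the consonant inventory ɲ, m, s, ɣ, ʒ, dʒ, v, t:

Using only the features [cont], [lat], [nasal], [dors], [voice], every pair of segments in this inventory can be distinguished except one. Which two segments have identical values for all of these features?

On the given features, /v/ and /ʒ/ have an identical profile: [+continuant], [−lateral], [−nasal], [−dorsal], [+voice]. No other two segments in the inventory coincide on all 5 features. (They do differ in [labial] and [coronal], which are not among the given features.)

v, ʒ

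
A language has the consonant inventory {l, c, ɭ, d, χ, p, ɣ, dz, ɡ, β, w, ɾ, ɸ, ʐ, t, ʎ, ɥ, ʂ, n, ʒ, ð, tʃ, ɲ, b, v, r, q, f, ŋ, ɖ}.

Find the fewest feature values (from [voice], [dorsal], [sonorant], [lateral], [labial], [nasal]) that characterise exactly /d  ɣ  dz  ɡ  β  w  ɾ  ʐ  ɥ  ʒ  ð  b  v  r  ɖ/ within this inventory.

[+voice, -nasal, -lateral]

Every target segment is [+voice], [-nasal], [-lateral]; each remaining inventory member fails at least one of these. Each conjunct is needed — [-nasal, -lateral] alone would also admit /c, χ, p, ɸ, …/; [+voice, -lateral] alone would also admit /n, ɲ, ŋ/; [+voice, -nasal] alone would also admit /l, ɭ, ʎ/ — and no other combination of two listed features has exactly this extension, so three is the minimum.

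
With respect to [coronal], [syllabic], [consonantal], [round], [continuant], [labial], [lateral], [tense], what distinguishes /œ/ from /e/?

[labial], [round], [tense]

/œ/ (mid front rounded lax vowel) and /e/ (mid front unrounded tense vowel) agree on [−coronal], [+syllabic], [−consonantal], [+continuant], [−lateral]. They differ on [labial] (/œ/ [+], /e/ [−]), [round] (/œ/ [+], /e/ [−]), [tense] (/œ/ [−], /e/ [+]).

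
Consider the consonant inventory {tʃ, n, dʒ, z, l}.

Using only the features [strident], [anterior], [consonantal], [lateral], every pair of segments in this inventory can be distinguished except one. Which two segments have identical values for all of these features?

tʃ, dʒ

Both /tʃ/ and /dʒ/ are [+strident], [−anterior], [+consonantal], [−lateral]. Since the list omits [voice] — which does distinguish the voiceless postalveolar affricate from the voiced postalveolar affricate — this pair collapses; all other pairs remain distinct.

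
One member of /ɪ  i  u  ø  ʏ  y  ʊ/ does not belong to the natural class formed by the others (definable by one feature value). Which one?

ø

The remaining segments after removing /ø/ share [+high]; /ø/ (mid front rounded tense vowel) is [−high]. For every other candidate removal, the leftover set fails to share any single feature value that the removed segment lacks.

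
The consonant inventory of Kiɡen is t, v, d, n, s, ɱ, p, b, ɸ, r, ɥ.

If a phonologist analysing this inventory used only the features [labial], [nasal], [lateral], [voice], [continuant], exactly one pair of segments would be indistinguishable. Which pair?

/ɥ/ (labial-palatal glide) and /v/ (voiced labiodental fricative) are both [+labial], [-nasal], [-lateral], [+voice], [+continuant], so none of the listed features separates them. (They do differ in [sonorant], [round] and [dorsal], which are not among the given features.) Every other pair in the inventory differs on at least one listed feature.

ɥ, v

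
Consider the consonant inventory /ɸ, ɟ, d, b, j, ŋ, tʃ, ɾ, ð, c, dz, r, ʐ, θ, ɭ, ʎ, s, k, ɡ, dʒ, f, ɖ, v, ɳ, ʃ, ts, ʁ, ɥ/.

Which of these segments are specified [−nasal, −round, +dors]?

Among the inventory, the [−nasal] segments are /ɸ, ɟ, d, b, j, tʃ, ɾ, ð, c, dz, r, ʐ, θ, ɭ, ʎ, s, k, ɡ, dʒ, f, ɖ, v, ʃ, ts, ʁ, ɥ/.
Then [−round] gives /ɸ, ɟ, d, b, j, tʃ, ɾ, ð, c, dz, r, ʐ, θ, ɭ, ʎ, s, k, ɡ, dʒ, f, ɖ, v, ʃ, ts, ʁ/.
Among these, [+dorsal] leaves /ɟ, j, c, ʎ, k, ɡ, ʁ/.

ɟ, j, c, ʎ, k, ɡ, ʁ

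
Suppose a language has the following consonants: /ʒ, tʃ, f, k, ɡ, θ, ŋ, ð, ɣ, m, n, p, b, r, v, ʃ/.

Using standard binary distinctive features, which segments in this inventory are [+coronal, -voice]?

The [+coronal] segments are /ʒ, tʃ, θ, ð, n, r, ʃ/.
Within that set, [-voice] leaves /tʃ, θ, ʃ/.

tʃ, θ, ʃ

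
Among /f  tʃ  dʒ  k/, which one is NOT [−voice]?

dʒ

/dʒ/ is the voiced postalveolar affricate, which is [+voice]; the rest — /k, f, tʃ/ — are [−voice].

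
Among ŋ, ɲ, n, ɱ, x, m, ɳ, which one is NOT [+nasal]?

x

/n, m, ŋ, ɲ, ɳ, ɱ/ are all [+nasal]; /x/ (voiceless velar fricative) is [-nasal].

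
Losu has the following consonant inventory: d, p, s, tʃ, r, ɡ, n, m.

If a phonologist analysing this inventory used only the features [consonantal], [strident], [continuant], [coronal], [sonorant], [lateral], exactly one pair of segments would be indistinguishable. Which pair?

/ɡ/ (voiced velar stop) and /p/ (voiceless bilabial stop) are both [+consonantal], [-strident], [-continuant], [-coronal], [-sonorant], [-lateral], so none of the listed features separates them. (They do differ in [voice], [labial] and [dorsal], which are not among the given features.) Every other pair in the inventory differs on at least one listed feature.

ɡ, p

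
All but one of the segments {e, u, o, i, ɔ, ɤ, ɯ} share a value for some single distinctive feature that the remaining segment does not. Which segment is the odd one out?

ɔ

The remaining segments after removing /ɔ/ share [+tense]; /ɔ/ (mid back rounded lax vowel) is [−tense]. For every other candidate removal, the leftover set fails to share any single feature value that the removed segment lacks.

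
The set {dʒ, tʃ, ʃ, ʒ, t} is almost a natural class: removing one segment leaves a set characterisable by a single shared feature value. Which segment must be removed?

[distributed] (equivalently [strident], [anterior]) groups all but one: /dʒ, ʒ, ʃ, tʃ/ share [+distributed] while /t/ (voiceless alveolar stop) alone is [-distributed]. Removing any other segment would not leave a single-feature class that excludes it.

t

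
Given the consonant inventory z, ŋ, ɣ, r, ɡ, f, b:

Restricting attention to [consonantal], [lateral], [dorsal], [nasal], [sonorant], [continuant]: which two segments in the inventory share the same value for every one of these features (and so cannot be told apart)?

f, z

On the given features, /f/ and /z/ have an identical profile: [+consonantal], [-lateral], [-dorsal], [-nasal], [-sonorant], [+continuant]. No other two segments in the inventory coincide on all 6 features. (They do differ in [voice], [labial] and [coronal], which are not among the given features.)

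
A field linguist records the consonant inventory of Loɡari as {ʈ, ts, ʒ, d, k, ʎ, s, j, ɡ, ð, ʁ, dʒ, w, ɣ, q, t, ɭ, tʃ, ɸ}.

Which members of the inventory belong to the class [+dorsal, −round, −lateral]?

k, j, ɡ, ʁ, ɣ, q

Checking each segment against [+dorsal], [−round], [−lateral]: /k/ (voiceless velar stop), /j/ (palatal glide), /ɡ/ (voiced velar stop), /ʁ/ (voiced uvular fricative), /ɣ/ (voiced velar fricative), /q/ (voiceless uvular stop) satisfy every feature; every other segment in the inventory fails at least one.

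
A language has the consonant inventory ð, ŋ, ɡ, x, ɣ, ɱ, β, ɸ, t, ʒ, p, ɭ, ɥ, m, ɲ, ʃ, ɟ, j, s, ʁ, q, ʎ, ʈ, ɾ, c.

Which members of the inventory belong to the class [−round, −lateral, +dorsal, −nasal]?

ɡ, x, ɣ, ɟ, j, ʁ, q, c

Checking each segment against [−round], [−lateral], [+dorsal], [−nasal]: /ɡ/ (voiced velar stop), /x/ (voiceless velar fricative), /ɣ/ (voiced velar fricative), /ɟ/ (voiced palatal stop), /j/ (palatal glide), /ʁ/ (voiced uvular fricative), among others, satisfy every feature; every other segment in the inventory fails at least one.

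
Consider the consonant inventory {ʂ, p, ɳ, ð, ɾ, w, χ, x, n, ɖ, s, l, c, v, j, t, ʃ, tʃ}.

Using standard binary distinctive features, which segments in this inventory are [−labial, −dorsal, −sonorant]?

ʂ, ð, ɖ, s, t, ʃ, tʃ

Checking each segment against [−labial], [−dorsal], [−sonorant]: /ʂ/ (voiceless retroflex fricative), /ð/ (voiced dental fricative), /ɖ/ (voiced retroflex stop), /s/ (voiceless alveolar fricative), /t/ (voiceless alveolar stop), /ʃ/ (voiceless postalveolar fricative), among others, satisfy every feature; every other segment in the inventory fails at least one.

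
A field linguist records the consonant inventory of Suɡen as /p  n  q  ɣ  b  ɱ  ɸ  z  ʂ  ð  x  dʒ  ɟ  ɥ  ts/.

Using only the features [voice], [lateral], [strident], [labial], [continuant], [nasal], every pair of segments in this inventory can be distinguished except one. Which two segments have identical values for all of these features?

On the given features, /ɣ/ and /ð/ have an identical profile: [+voice], [−lateral], [−strident], [−labial], [+continuant], [−nasal]. No other two segments in the inventory coincide on all 6 features. (They do differ in [coronal] and [dorsal], which are not among the given features.)

ɣ, ð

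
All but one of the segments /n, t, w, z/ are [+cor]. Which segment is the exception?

Every segment except /w/ is [+coronal]. /w/ (labial-velar glide) is [−coronal], so it is the exception.

w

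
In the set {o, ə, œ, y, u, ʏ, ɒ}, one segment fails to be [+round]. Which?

/ə/ is the mid central vowel (schwa), which is [−round]; the rest — /ʏ, y, o, u, ɒ, œ/ — are [+round].

ə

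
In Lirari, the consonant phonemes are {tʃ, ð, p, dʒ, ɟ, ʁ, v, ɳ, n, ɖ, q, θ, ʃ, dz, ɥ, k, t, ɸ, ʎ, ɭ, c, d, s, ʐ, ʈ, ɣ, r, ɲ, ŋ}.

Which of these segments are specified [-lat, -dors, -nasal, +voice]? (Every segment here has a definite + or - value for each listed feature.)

ð, dʒ, v, ɖ, dz, d, ʐ, r

Checking each segment against [-lateral], [-dorsal], [-nasal], [+voice]: /ð/ (voiced dental fricative), /dʒ/ (voiced postalveolar affricate), /v/ (voiced labiodental fricative), /ɖ/ (voiced retroflex stop), /dz/ (voiced alveolar affricate), /d/ (voiced alveolar stop), among others, satisfy every feature; every other segment in the inventory fails at least one.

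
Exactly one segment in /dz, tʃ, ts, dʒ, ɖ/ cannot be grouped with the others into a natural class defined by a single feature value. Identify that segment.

/tʃ, dz, dʒ, ts/ are all [+delayed release], but /ɖ/ (voiced retroflex stop) is [−delayed release]. No other single segment can be removed to leave a set sharing one feature value that the removed segment lacks, so /ɖ/ is the odd one out.

ɖ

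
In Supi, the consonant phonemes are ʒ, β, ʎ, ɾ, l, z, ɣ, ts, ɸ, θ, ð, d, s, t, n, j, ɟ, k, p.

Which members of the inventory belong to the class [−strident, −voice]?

First, the [−strident] segments are /β, ʎ, ɾ, l, ɣ, ɸ, θ, ð, d, t, n, j, ɟ, k, p/.
Within that set, [−voice] leaves /ɸ, θ, t, k, p/.

ɸ, θ, t, k, p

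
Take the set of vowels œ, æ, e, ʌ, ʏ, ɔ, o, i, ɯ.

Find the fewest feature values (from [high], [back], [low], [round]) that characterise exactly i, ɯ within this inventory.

[+high, -round]

Every target segment is [+high], [-round]; each remaining inventory member fails at least one of these. Each conjunct is needed — [-round] alone would also admit /æ, e, ʌ/; [+high] alone would also admit /ʏ/ — and no other single listed feature has exactly this extension, so two is the minimum.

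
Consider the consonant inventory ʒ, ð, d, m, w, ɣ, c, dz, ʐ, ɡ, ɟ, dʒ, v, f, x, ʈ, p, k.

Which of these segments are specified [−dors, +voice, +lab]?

m, v

Eliminate segments failing any feature: /ʒ, ð, d, dz, ʐ, dʒ/ are [−labial]; /w, ɣ, c, ɡ, ɟ, x, k/ are [+dorsal]; /f, ʈ, p/ are [−voice]. The remaining /m, v/ satisfy [−dorsal], [+voice], [+labial].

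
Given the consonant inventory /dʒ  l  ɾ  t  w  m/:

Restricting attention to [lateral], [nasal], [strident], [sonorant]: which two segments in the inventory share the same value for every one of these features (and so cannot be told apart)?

/w/ (labial-velar glide) and /ɾ/ (alveolar tap) are both [−lateral], [−nasal], [−strident], [+sonorant], so none of the listed features separates them. (They do differ in [labial], [round], [coronal] and [dorsal], which are not among the given features.) Every other pair in the inventory differs on at least one listed feature.

w, ɾ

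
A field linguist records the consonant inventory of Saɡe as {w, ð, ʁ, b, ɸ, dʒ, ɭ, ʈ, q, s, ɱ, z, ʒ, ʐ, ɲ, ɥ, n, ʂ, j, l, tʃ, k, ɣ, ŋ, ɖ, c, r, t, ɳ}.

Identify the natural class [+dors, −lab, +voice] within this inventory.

ʁ, ɲ, j, ɣ, ŋ

First, the [+dorsal] segments are /w, ʁ, q, ɲ, ɥ, j, k, ɣ, ŋ, c/.
Of those, [−labial] gives /ʁ, q, ɲ, j, k, ɣ, ŋ, c/.
Within that set, [+voice] leaves /ʁ, ɲ, j, ɣ, ŋ/.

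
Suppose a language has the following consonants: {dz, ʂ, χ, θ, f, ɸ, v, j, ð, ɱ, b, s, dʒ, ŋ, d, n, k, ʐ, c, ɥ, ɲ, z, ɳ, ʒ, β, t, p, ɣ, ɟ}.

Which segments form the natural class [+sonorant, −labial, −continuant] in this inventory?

ŋ, n, ɲ, ɳ

Eliminate segments failing any feature: /dz, ʂ, χ, θ, f, ɸ, v, ð, b, s, dʒ, d, k, ʐ, c, z, ʒ, β, t, p, ɣ, ɟ/ are [−sonorant]; /j/ is [+continuant]; /ɱ, ɥ/ are [+labial]. The remaining /ŋ, n, ɲ, ɳ/ satisfy [+sonorant], [−labial], [−continuant].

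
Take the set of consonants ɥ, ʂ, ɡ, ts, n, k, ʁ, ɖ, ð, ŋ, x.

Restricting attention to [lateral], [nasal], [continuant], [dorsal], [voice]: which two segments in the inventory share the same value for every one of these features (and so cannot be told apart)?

ɥ, ʁ

Both /ɥ/ and /ʁ/ are [-lateral], [-nasal], [+continuant], [+dorsal], [+voice]. Since the list omits [labial], [round], [high] and [back] — which do distinguish the labial-palatal glide from the voiced uvular fricative — this pair collapses; all other pairs remain distinct.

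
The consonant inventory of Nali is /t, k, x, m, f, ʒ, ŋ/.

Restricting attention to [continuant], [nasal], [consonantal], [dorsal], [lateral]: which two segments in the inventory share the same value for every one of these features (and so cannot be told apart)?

ʒ, f

/ʒ/ (voiced postalveolar fricative) and /f/ (voiceless labiodental fricative) are both [+continuant], [−nasal], [+consonantal], [−dorsal], [−lateral], so none of the listed features separates them. (They do differ in [voice], [labial] and [coronal], which are not among the given features.) Every other pair in the inventory differs on at least one listed feature.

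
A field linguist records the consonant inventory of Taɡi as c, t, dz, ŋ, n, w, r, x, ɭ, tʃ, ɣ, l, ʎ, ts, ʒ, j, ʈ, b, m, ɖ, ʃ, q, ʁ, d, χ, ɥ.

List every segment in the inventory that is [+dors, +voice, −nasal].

w, ɣ, ʎ, j, ʁ, ɥ

Eliminate segments failing any feature: /c, x, q, χ/ are [−voice]; /t, dz, n, r, ɭ, tʃ, l, ts, ʒ, ʈ, b, m, ɖ, ʃ, d/ are [−dorsal]; /ŋ/ is [+nasal]. The remaining /w, ɣ, ʎ, j, ʁ, ɥ/ satisfy [+dorsal], [+voice], [−nasal].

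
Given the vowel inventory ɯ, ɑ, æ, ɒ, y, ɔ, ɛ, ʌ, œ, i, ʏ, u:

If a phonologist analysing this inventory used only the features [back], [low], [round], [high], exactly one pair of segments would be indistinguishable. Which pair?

Both /ʏ/ and /y/ are [-back], [-low], [+round], [+high]. Since the list omits [tense] — which does distinguish the high front rounded lax vowel from the high front rounded tense vowel — this pair collapses; all other pairs remain distinct.

ʏ, y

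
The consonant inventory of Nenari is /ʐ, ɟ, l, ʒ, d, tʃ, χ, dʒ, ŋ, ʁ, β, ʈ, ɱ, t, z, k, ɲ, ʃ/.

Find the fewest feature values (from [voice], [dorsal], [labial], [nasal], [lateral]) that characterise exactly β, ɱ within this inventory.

The target set is precisely the extension of [+labial] in this inventory.

[+labial]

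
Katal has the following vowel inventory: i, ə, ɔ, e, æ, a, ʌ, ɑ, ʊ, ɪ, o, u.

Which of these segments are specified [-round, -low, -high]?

Checking each segment against [-round], [-low], [-high]: /ə/ (mid central vowel (schwa)), /e/ (mid front unrounded tense vowel), /ʌ/ (mid back unrounded lax vowel) satisfy every feature; every other segment in the inventory fails at least one.

ə, e, ʌ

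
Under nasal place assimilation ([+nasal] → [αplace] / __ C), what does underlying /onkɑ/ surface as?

[oŋkɑ]

/n/ sits before the [+dorsal] consonant /k/, so it takes on [+dorsal] and surfaces as /ŋ/. The rest of the form is unaffected: [oŋkɑ].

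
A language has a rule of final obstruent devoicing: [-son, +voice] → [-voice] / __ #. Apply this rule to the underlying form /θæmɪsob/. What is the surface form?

/b/ satisfies [-son, +voice] and sits in __ #. The [-voice] counterpart of the voiced bilabial stop is /p/. Other segments in /θæmɪsob/ either fail the structural description or are not in the environment, so the surface form is [θæmɪsop].

[θæmɪsop]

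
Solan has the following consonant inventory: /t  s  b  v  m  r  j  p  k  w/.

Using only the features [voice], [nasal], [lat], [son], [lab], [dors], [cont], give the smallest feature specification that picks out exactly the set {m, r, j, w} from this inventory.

The target set is precisely the extension of [+sonorant] in this inventory.

[+son]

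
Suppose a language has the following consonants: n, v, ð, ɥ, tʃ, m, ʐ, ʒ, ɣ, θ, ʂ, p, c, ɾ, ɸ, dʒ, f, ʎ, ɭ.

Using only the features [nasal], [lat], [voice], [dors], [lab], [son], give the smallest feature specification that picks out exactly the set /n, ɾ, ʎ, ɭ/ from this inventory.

[+son, −lab]

/n, ɾ, ʎ, ɭ/ are all [+sonorant], [−labial], and no other segment in the inventory matches both values. Dropping any one of them over-generates: [−labial] alone would also admit /ð, tʃ, ʐ, ʒ, …/; [+sonorant] alone would also admit /ɥ, m/. No other single listed feature picks out exactly this set either, so fewer than two features will not do.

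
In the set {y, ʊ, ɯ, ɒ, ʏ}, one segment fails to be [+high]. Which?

ɒ

/y, ɯ, ʏ, ʊ/ are all [+high]; /ɒ/ (low back rounded vowel) is [-high].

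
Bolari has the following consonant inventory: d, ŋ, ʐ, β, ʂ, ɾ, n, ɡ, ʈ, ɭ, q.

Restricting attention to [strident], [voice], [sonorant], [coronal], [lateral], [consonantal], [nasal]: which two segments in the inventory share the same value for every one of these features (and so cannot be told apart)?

β, ɡ

/β/ (voiced bilabial fricative) and /ɡ/ (voiced velar stop) are both [−strident], [+voice], [−sonorant], [−coronal], [−lateral], [+consonantal], [−nasal], so none of the listed features separates them. (They do differ in [continuant], [labial] and [dorsal], which are not among the given features.) Every other pair in the inventory differs on at least one listed feature.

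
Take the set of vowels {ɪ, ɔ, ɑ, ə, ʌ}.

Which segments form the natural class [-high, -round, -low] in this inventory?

Eliminate segments failing any feature: /ɪ/ is [+high]; /ɔ/ is [+round]; /ɑ/ is [+low]. The remaining /ə, ʌ/ satisfy [-high], [-round], [-low].

ə, ʌ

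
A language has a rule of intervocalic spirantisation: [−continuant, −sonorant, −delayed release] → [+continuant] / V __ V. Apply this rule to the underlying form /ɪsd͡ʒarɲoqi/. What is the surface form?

[ɪsd͡ʒarɲoχi]

The only segment in the rule's environment that also matches [−continuant, −sonorant, −delayed release] is /q/. Applying [+continuant] turns the voiceless uvular stop into /χ/ (voiceless uvular fricative), giving [ɪsd͡ʒarɲoχi].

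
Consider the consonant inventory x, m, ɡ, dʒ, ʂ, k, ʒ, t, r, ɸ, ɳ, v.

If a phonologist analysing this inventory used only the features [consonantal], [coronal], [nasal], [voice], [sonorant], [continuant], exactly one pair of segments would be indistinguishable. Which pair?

ɸ, x

/ɸ/ (voiceless bilabial fricative) and /x/ (voiceless velar fricative) are both [+consonantal], [−coronal], [−nasal], [−voice], [−sonorant], [+continuant], so none of the listed features separates them. (They do differ in [labial] and [dorsal], which are not among the given features.) Every other pair in the inventory differs on at least one listed feature.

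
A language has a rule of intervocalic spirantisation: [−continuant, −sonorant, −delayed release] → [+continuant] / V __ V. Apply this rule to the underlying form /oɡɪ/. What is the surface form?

/ɡ/ satisfies [−continuant, −sonorant, −delayed release] and sits in V __ V. The [+continuant] counterpart of the voiced velar stop is /ɣ/. Other segments in /oɡɪ/ either fail the structural description or are not in the environment, so the surface form is [oɣɪ].

[oɣɪ]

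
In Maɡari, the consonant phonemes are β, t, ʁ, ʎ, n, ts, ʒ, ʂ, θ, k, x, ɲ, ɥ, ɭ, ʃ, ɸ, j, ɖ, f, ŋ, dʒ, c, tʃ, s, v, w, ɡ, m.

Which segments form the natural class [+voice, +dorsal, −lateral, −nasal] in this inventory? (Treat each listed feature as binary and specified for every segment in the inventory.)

Eliminate segments failing any feature: /β, n, ʒ, ɭ, ɖ, dʒ, v, m/ are [−dorsal]; /t, ts, ʂ, θ, k, x, ʃ, ɸ, f, c, tʃ, s/ are [−voice]; /ʎ/ is [+lateral]; /ɲ, ŋ/ are [+nasal]. The remaining /ʁ, ɥ, j, w, ɡ/ satisfy [+voice], [+dorsal], [−lateral], [−nasal].

ʁ, ɥ, j, w, ɡ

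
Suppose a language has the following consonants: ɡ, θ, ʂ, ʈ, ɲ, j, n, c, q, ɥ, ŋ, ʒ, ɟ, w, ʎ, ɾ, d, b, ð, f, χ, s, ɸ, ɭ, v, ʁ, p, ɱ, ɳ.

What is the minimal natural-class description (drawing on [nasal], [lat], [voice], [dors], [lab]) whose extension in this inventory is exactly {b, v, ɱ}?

[+voice, +lab, −dors]

Every target segment is [+voice], [+labial], [−dorsal]; each remaining inventory member fails at least one of these. Each conjunct is needed — [+labial, −dorsal] alone would also admit /f, ɸ, p/; [+voice, −dorsal] alone would also admit /n, ʒ, ɾ, d, …/; [+voice, +labial] alone would also admit /ɥ, w/ — and no other combination of two listed features has exactly this extension, so three is the minimum.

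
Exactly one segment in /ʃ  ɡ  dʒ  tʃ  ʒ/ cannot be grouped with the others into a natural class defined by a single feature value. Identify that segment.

ɡ

/dʒ, ʃ, ʒ, tʃ/ are all [+strident], but /ɡ/ (voiced velar stop) is [-strident]. No other single segment can be removed to leave a set sharing one feature value that the removed segment lacks, so /ɡ/ is the odd one out.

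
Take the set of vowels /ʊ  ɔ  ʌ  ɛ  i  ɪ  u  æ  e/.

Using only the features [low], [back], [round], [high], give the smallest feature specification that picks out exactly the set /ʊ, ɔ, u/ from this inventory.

Every target segment is [+round] and no other inventory member is, so one feature is enough.

[+round]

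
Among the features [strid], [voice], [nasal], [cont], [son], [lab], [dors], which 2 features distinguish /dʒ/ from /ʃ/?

[voice], [continuant]

/dʒ/ is the voiced postalveolar affricate and /ʃ/ is the voiceless postalveolar fricative. Both are [+strident], [−nasal], [−sonorant], [−labial], [−dorsal]. /dʒ/ is [+voice] while /ʃ/ is [−voice]; /dʒ/ is [−continuant] while /ʃ/ is [+continuant], so the distinguishing features are [voice], [continuant].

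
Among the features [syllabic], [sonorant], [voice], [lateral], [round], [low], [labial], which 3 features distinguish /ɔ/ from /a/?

The two segments share [+syllabic], [+sonorant], [+voice], [−lateral]. The only features from the list on which they differ: /ɔ/ is [+labial] while /a/ is [−labial]; /ɔ/ is [+round] while /a/ is [−round]; /ɔ/ is [−low] while /a/ is [+low].

[labial], [round], [low]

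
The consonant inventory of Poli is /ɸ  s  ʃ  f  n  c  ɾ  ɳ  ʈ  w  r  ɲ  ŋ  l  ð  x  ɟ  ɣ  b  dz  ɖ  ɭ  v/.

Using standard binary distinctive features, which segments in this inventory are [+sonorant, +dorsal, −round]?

Eliminate segments failing any feature: /ɸ, s, ʃ, f, c, ʈ, ð, x, ɟ, ɣ, b, dz, ɖ, v/ are [−sonorant]; /n, ɾ, ɳ, r, l, ɭ/ are [−dorsal]; /w/ is [+round]. The remaining /ɲ, ŋ/ satisfy [+sonorant], [+dorsal], [−round].

ɲ, ŋ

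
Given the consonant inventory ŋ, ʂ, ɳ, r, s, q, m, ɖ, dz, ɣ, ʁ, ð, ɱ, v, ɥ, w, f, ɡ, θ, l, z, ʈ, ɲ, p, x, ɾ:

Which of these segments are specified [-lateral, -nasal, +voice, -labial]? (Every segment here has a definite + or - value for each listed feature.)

Among the inventory, the [-lateral] segments are /ŋ, ʂ, ɳ, r, s, q, m, ɖ, dz, ɣ, ʁ, ð, ɱ, v, ɥ, w, f, ɡ, θ, z, ʈ, ɲ, p, x, ɾ/.
Of those, [-nasal] gives /ʂ, r, s, q, ɖ, dz, ɣ, ʁ, ð, v, ɥ, w, f, ɡ, θ, z, ʈ, p, x, ɾ/.
Intersecting with [+voice] gives /r, ɖ, dz, ɣ, ʁ, ð, v, ɥ, w, ɡ, z, ɾ/.
Within that set, [-labial] leaves /r, ɖ, dz, ɣ, ʁ, ð, ɡ, z, ɾ/.

r, ɖ, dz, ɣ, ʁ, ð, ɡ, z, ɾ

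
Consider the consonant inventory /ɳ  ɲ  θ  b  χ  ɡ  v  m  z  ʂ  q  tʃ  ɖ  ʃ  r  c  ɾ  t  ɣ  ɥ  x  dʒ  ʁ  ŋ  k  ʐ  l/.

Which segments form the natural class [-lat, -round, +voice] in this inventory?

ɳ, ɲ, b, ɡ, v, m, z, ɖ, r, ɾ, ɣ, dʒ, ʁ, ŋ, ʐ

Eliminate segments failing any feature: /θ, χ, ʂ, q, tʃ, ʃ, c, t, x, k/ are [-voice]; /ɥ/ is [+round]; /l/ is [+lateral]. The remaining /ɳ, ɲ, b, ɡ, v, m, z, ɖ, r, ɾ, ɣ, dʒ, ʁ, ŋ, ʐ/ satisfy [-lateral], [-round], [+voice].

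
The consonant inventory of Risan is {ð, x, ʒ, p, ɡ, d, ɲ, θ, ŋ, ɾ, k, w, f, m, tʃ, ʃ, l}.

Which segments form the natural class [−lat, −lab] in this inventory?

Checking each segment against [−lateral], [−labial]: /ð/ (voiced dental fricative), /x/ (voiceless velar fricative), /ʒ/ (voiced postalveolar fricative), /ɡ/ (voiced velar stop), /d/ (voiced alveolar stop), /ɲ/ (palatal nasal), among others, satisfy every feature; every other segment in the inventory fails at least one.

ð, x, ʒ, ɡ, d, ɲ, θ, ŋ, ɾ, k, tʃ, ʃ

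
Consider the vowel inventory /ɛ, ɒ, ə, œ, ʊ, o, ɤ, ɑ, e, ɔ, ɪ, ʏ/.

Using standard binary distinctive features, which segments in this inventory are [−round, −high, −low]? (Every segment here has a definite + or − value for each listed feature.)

ɛ, ə, ɤ, e

Checking each segment against [−round], [−high], [−low]: /ɛ/ (mid front unrounded lax vowel), /ə/ (mid central vowel (schwa)), /ɤ/ (mid back unrounded tense vowel), /e/ (mid front unrounded tense vowel) satisfy every feature; every other segment in the inventory fails at least one.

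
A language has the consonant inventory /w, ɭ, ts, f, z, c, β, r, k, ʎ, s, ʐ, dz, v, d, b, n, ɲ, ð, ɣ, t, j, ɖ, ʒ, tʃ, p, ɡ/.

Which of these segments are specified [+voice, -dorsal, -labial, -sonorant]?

z, ʐ, dz, d, ð, ɖ, ʒ

Eliminate segments failing any feature: /w, ʎ, ɲ, ɣ, j, ɡ/ are [+dorsal]; /ɭ, r, n/ are [+sonorant]; /ts, f, c, k, s, t, tʃ, p/ are [-voice]; /β, v, b/ are [+labial]. The remaining /z, ʐ, dz, d, ð, ɖ, ʒ/ satisfy [+voice], [-dorsal], [-labial], [-sonorant].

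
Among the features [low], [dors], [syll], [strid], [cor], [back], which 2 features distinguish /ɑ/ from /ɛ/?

/ɑ/ is the low back unrounded vowel and /ɛ/ is the mid front unrounded lax vowel. Both are [+dorsal], [+syllabic], [−strident], [−coronal]. /ɑ/ is [+low] while /ɛ/ is [−low]; /ɑ/ is [+back] while /ɛ/ is [−back], so the distinguishing features are [low], [back].

[low], [back]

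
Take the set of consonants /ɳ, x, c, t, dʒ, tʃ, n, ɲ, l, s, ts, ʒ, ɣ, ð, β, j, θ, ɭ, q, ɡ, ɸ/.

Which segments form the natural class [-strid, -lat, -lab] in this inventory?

Eliminate segments failing any feature: /dʒ, tʃ, s, ts, ʒ/ are [+strident]; /l, ɭ/ are [+lateral]; /β, ɸ/ are [+labial]. The remaining /ɳ, x, c, t, n, ɲ, ɣ, ð, j, θ, q, ɡ/ satisfy [-strident], [-lateral], [-labial].

ɳ, x, c, t, n, ɲ, ɣ, ð, j, θ, q, ɡ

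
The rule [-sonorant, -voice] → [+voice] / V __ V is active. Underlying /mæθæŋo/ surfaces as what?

/θ/ satisfies [-sonorant, -voice] and sits in V __ V. The [+voice] counterpart of the voiceless dental fricative is /ð/. Other segments in /mæθæŋo/ either fail the structural description or are not in the environment, so the surface form is [mæðæŋo].

[mæðæŋo]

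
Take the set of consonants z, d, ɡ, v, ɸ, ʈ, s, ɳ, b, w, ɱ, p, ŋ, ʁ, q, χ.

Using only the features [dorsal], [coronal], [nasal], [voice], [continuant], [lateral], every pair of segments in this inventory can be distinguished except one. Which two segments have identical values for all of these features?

/w/ (labial-velar glide) and /ʁ/ (voiced uvular fricative) are both [+dorsal], [−coronal], [−nasal], [+voice], [+continuant], [−lateral], so none of the listed features separates them. (They do differ in [labial], [round] and [high], which are not among the given features.) Every other pair in the inventory differs on at least one listed feature.

w, ʁ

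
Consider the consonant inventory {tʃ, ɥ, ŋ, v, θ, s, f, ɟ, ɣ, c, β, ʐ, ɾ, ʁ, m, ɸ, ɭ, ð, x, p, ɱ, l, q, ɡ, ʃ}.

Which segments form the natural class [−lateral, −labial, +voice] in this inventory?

Checking each segment against [−lateral], [−labial], [+voice]: /ŋ/ (velar nasal), /ɟ/ (voiced palatal stop), /ɣ/ (voiced velar fricative), /ʐ/ (voiced retroflex fricative), /ɾ/ (alveolar tap), /ʁ/ (voiced uvular fricative), among others, satisfy every feature; every other segment in the inventory fails at least one.

ŋ, ɟ, ɣ, ʐ, ɾ, ʁ, ð, ɡ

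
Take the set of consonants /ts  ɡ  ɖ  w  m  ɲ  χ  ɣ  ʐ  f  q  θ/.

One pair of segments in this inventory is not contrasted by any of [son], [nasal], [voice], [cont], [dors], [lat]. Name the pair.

f, θ

Both /f/ and /θ/ are [−sonorant], [−nasal], [−voice], [+continuant], [−dorsal], [−lateral]. Since the list omits [labial] and [coronal] — which do distinguish the voiceless labiodental fricative from the voiceless dental fricative — this pair collapses; all other pairs remain distinct.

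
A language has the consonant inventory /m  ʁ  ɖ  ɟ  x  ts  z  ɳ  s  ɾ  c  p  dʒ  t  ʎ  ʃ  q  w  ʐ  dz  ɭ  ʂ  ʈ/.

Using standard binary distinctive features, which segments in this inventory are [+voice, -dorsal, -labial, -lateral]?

Eliminate segments failing any feature: /m/ is [+labial]; /ʁ, ɟ, ʎ, w/ are [+dorsal]; /x, ts, s, c, p, t, ʃ, q, ʂ, ʈ/ are [-voice]; /ɭ/ is [+lateral]. The remaining /ɖ, z, ɳ, ɾ, dʒ, ʐ, dz/ satisfy [+voice], [-dorsal], [-labial], [-lateral].

ɖ, z, ɳ, ɾ, dʒ, ʐ, dz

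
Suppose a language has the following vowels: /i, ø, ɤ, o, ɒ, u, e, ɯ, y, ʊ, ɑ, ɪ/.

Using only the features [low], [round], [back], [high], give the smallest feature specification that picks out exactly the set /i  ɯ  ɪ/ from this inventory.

/i, ɯ, ɪ/ are all [+high], [−round], and no other segment in the inventory matches both values. Dropping any one of them over-generates: [−round] alone would also admit /ɤ, e, ɑ/; [+high] alone would also admit /u, y, ʊ/. No other single listed feature picks out exactly this set either, so fewer than two features will not do.

[+high, −round]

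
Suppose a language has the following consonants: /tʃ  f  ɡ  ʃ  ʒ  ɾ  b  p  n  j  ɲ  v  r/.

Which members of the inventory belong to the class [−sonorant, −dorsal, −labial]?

Eliminate segments failing any feature: /f, b, p, v/ are [+labial]; /ɡ/ is [+dorsal]; /ɾ, n, j, ɲ, r/ are [+sonorant]. The remaining /tʃ, ʃ, ʒ/ satisfy [−sonorant], [−dorsal], [−labial].

tʃ, ʃ, ʒ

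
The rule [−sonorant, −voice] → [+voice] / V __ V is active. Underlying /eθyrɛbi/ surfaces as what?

/θ/ satisfies [−sonorant, −voice] and sits in V __ V. The [+voice] counterpart of the voiceless dental fricative is /ð/. Other segments in /eθyrɛbi/ either fail the structural description or are not in the environment, so the surface form is [eðyrɛbi].

[eðyrɛbi]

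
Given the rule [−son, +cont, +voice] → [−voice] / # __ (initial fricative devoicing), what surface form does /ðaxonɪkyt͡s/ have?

Only the initial segment /ð/ is both word-initial and matches the structural description. It is a voiced dental fricative, so [−son, +cont, +voice] holds; changing it to [−voice] with all other features held fixed yields /θ/ (voiceless dental fricative). No other segment meets both the structural description and the environment, so the output is [θaxonɪkyt͡s].

[θaxonɪkyt͡s]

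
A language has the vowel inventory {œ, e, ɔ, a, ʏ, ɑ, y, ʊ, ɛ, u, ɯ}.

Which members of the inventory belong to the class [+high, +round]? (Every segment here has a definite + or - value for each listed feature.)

Eliminate segments failing any feature: /œ, e, ɔ, a, ɑ, ɛ/ are [-high]; /ɯ/ is [-round]. The remaining /ʏ, y, ʊ, u/ satisfy [+high], [+round].

ʏ, y, ʊ, u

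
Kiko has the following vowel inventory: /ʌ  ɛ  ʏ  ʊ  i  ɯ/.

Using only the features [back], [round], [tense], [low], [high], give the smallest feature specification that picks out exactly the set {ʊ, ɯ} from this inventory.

/ʊ, ɯ/ are all [+high], [+back], and no other segment in the inventory matches both values. Dropping any one of them over-generates: [+back] alone would also admit /ʌ/; [+high] alone would also admit /ʏ, i/. No other single listed feature picks out exactly this set either, so fewer than two features will not do.

[+high, +back]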